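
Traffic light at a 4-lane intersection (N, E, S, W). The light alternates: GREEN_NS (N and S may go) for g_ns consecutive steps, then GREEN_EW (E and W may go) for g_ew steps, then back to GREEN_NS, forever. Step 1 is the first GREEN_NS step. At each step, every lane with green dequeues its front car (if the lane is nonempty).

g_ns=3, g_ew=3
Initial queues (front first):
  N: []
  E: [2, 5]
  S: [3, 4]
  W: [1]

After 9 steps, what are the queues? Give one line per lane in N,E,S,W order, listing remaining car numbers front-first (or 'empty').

Step 1 [NS]: N:empty,E:wait,S:car3-GO,W:wait | queues: N=0 E=2 S=1 W=1
Step 2 [NS]: N:empty,E:wait,S:car4-GO,W:wait | queues: N=0 E=2 S=0 W=1
Step 3 [NS]: N:empty,E:wait,S:empty,W:wait | queues: N=0 E=2 S=0 W=1
Step 4 [EW]: N:wait,E:car2-GO,S:wait,W:car1-GO | queues: N=0 E=1 S=0 W=0
Step 5 [EW]: N:wait,E:car5-GO,S:wait,W:empty | queues: N=0 E=0 S=0 W=0

N: empty
E: empty
S: empty
W: empty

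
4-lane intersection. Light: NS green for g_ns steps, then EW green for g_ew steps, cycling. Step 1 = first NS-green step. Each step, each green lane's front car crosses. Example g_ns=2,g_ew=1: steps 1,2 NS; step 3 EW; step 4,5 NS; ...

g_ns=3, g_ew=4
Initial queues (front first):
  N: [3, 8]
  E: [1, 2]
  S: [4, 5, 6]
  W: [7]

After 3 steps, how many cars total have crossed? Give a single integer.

Answer: 5

Derivation:
Step 1 [NS]: N:car3-GO,E:wait,S:car4-GO,W:wait | queues: N=1 E=2 S=2 W=1
Step 2 [NS]: N:car8-GO,E:wait,S:car5-GO,W:wait | queues: N=0 E=2 S=1 W=1
Step 3 [NS]: N:empty,E:wait,S:car6-GO,W:wait | queues: N=0 E=2 S=0 W=1
Cars crossed by step 3: 5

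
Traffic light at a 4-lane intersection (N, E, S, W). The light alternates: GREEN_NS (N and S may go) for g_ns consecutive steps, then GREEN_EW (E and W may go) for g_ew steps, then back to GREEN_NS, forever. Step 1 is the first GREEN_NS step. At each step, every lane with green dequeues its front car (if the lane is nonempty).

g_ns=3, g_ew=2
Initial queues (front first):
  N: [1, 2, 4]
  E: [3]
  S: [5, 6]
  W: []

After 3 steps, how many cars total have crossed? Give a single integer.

Answer: 5

Derivation:
Step 1 [NS]: N:car1-GO,E:wait,S:car5-GO,W:wait | queues: N=2 E=1 S=1 W=0
Step 2 [NS]: N:car2-GO,E:wait,S:car6-GO,W:wait | queues: N=1 E=1 S=0 W=0
Step 3 [NS]: N:car4-GO,E:wait,S:empty,W:wait | queues: N=0 E=1 S=0 W=0
Cars crossed by step 3: 5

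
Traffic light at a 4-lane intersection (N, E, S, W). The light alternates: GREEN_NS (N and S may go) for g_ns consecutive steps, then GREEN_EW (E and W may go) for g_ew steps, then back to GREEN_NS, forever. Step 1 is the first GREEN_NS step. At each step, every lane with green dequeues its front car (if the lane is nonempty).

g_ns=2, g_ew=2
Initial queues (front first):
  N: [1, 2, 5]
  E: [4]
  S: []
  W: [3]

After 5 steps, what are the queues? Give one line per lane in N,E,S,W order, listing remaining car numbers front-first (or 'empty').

Step 1 [NS]: N:car1-GO,E:wait,S:empty,W:wait | queues: N=2 E=1 S=0 W=1
Step 2 [NS]: N:car2-GO,E:wait,S:empty,W:wait | queues: N=1 E=1 S=0 W=1
Step 3 [EW]: N:wait,E:car4-GO,S:wait,W:car3-GO | queues: N=1 E=0 S=0 W=0
Step 4 [EW]: N:wait,E:empty,S:wait,W:empty | queues: N=1 E=0 S=0 W=0
Step 5 [NS]: N:car5-GO,E:wait,S:empty,W:wait | queues: N=0 E=0 S=0 W=0

N: empty
E: empty
S: empty
W: empty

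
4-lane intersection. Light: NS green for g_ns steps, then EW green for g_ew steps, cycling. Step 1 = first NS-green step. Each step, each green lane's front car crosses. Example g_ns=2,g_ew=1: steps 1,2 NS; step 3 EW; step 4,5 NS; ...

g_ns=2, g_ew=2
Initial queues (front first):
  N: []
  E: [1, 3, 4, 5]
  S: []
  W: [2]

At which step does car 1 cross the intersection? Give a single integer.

Step 1 [NS]: N:empty,E:wait,S:empty,W:wait | queues: N=0 E=4 S=0 W=1
Step 2 [NS]: N:empty,E:wait,S:empty,W:wait | queues: N=0 E=4 S=0 W=1
Step 3 [EW]: N:wait,E:car1-GO,S:wait,W:car2-GO | queues: N=0 E=3 S=0 W=0
Step 4 [EW]: N:wait,E:car3-GO,S:wait,W:empty | queues: N=0 E=2 S=0 W=0
Step 5 [NS]: N:empty,E:wait,S:empty,W:wait | queues: N=0 E=2 S=0 W=0
Step 6 [NS]: N:empty,E:wait,S:empty,W:wait | queues: N=0 E=2 S=0 W=0
Step 7 [EW]: N:wait,E:car4-GO,S:wait,W:empty | queues: N=0 E=1 S=0 W=0
Step 8 [EW]: N:wait,E:car5-GO,S:wait,W:empty | queues: N=0 E=0 S=0 W=0
Car 1 crosses at step 3

3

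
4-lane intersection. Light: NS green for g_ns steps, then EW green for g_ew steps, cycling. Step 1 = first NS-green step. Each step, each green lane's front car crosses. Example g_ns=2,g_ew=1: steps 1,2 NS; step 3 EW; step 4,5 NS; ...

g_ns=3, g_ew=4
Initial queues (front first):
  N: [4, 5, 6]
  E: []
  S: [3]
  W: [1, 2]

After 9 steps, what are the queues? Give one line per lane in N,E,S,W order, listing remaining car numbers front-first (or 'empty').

Step 1 [NS]: N:car4-GO,E:wait,S:car3-GO,W:wait | queues: N=2 E=0 S=0 W=2
Step 2 [NS]: N:car5-GO,E:wait,S:empty,W:wait | queues: N=1 E=0 S=0 W=2
Step 3 [NS]: N:car6-GO,E:wait,S:empty,W:wait | queues: N=0 E=0 S=0 W=2
Step 4 [EW]: N:wait,E:empty,S:wait,W:car1-GO | queues: N=0 E=0 S=0 W=1
Step 5 [EW]: N:wait,E:empty,S:wait,W:car2-GO | queues: N=0 E=0 S=0 W=0

N: empty
E: empty
S: empty
W: empty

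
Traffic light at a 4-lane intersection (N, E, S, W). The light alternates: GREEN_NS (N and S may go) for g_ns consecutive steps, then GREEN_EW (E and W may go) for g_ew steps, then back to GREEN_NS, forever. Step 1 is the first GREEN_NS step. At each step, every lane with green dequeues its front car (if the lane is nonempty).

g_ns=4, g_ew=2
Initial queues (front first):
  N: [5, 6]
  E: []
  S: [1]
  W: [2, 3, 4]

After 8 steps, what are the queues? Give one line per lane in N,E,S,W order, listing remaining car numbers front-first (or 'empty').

Step 1 [NS]: N:car5-GO,E:wait,S:car1-GO,W:wait | queues: N=1 E=0 S=0 W=3
Step 2 [NS]: N:car6-GO,E:wait,S:empty,W:wait | queues: N=0 E=0 S=0 W=3
Step 3 [NS]: N:empty,E:wait,S:empty,W:wait | queues: N=0 E=0 S=0 W=3
Step 4 [NS]: N:empty,E:wait,S:empty,W:wait | queues: N=0 E=0 S=0 W=3
Step 5 [EW]: N:wait,E:empty,S:wait,W:car2-GO | queues: N=0 E=0 S=0 W=2
Step 6 [EW]: N:wait,E:empty,S:wait,W:car3-GO | queues: N=0 E=0 S=0 W=1
Step 7 [NS]: N:empty,E:wait,S:empty,W:wait | queues: N=0 E=0 S=0 W=1
Step 8 [NS]: N:empty,E:wait,S:empty,W:wait | queues: N=0 E=0 S=0 W=1

N: empty
E: empty
S: empty
W: 4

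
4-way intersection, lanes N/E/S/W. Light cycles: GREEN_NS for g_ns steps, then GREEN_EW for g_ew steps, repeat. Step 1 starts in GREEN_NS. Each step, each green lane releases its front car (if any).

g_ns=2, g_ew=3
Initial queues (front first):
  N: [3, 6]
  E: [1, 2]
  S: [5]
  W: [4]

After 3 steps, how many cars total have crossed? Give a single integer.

Step 1 [NS]: N:car3-GO,E:wait,S:car5-GO,W:wait | queues: N=1 E=2 S=0 W=1
Step 2 [NS]: N:car6-GO,E:wait,S:empty,W:wait | queues: N=0 E=2 S=0 W=1
Step 3 [EW]: N:wait,E:car1-GO,S:wait,W:car4-GO | queues: N=0 E=1 S=0 W=0
Cars crossed by step 3: 5

Answer: 5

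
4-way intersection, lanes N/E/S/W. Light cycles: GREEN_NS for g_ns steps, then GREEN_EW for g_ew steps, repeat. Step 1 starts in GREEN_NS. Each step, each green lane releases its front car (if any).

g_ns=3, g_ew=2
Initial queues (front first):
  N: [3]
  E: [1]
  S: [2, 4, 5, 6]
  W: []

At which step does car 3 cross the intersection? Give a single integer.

Step 1 [NS]: N:car3-GO,E:wait,S:car2-GO,W:wait | queues: N=0 E=1 S=3 W=0
Step 2 [NS]: N:empty,E:wait,S:car4-GO,W:wait | queues: N=0 E=1 S=2 W=0
Step 3 [NS]: N:empty,E:wait,S:car5-GO,W:wait | queues: N=0 E=1 S=1 W=0
Step 4 [EW]: N:wait,E:car1-GO,S:wait,W:empty | queues: N=0 E=0 S=1 W=0
Step 5 [EW]: N:wait,E:empty,S:wait,W:empty | queues: N=0 E=0 S=1 W=0
Step 6 [NS]: N:empty,E:wait,S:car6-GO,W:wait | queues: N=0 E=0 S=0 W=0
Car 3 crosses at step 1

1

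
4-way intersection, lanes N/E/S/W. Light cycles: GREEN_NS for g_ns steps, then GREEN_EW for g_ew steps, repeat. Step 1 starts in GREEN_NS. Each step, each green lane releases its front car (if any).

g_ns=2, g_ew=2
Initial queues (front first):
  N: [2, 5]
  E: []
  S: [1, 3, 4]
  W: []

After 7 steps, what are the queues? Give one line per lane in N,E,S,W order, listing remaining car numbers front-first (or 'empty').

Step 1 [NS]: N:car2-GO,E:wait,S:car1-GO,W:wait | queues: N=1 E=0 S=2 W=0
Step 2 [NS]: N:car5-GO,E:wait,S:car3-GO,W:wait | queues: N=0 E=0 S=1 W=0
Step 3 [EW]: N:wait,E:empty,S:wait,W:empty | queues: N=0 E=0 S=1 W=0
Step 4 [EW]: N:wait,E:empty,S:wait,W:empty | queues: N=0 E=0 S=1 W=0
Step 5 [NS]: N:empty,E:wait,S:car4-GO,W:wait | queues: N=0 E=0 S=0 W=0

N: empty
E: empty
S: empty
W: empty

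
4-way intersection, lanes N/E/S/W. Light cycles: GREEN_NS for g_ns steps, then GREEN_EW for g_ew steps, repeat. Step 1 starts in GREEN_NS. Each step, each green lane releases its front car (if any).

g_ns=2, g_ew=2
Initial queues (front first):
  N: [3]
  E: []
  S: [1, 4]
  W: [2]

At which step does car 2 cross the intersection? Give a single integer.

Step 1 [NS]: N:car3-GO,E:wait,S:car1-GO,W:wait | queues: N=0 E=0 S=1 W=1
Step 2 [NS]: N:empty,E:wait,S:car4-GO,W:wait | queues: N=0 E=0 S=0 W=1
Step 3 [EW]: N:wait,E:empty,S:wait,W:car2-GO | queues: N=0 E=0 S=0 W=0
Car 2 crosses at step 3

3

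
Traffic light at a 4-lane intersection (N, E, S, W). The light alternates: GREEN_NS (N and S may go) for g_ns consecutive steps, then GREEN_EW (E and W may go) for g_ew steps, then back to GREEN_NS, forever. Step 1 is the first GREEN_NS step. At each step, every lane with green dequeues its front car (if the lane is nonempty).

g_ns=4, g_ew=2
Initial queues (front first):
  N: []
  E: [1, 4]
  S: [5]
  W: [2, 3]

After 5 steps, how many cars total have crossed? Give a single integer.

Answer: 3

Derivation:
Step 1 [NS]: N:empty,E:wait,S:car5-GO,W:wait | queues: N=0 E=2 S=0 W=2
Step 2 [NS]: N:empty,E:wait,S:empty,W:wait | queues: N=0 E=2 S=0 W=2
Step 3 [NS]: N:empty,E:wait,S:empty,W:wait | queues: N=0 E=2 S=0 W=2
Step 4 [NS]: N:empty,E:wait,S:empty,W:wait | queues: N=0 E=2 S=0 W=2
Step 5 [EW]: N:wait,E:car1-GO,S:wait,W:car2-GO | queues: N=0 E=1 S=0 W=1
Cars crossed by step 5: 3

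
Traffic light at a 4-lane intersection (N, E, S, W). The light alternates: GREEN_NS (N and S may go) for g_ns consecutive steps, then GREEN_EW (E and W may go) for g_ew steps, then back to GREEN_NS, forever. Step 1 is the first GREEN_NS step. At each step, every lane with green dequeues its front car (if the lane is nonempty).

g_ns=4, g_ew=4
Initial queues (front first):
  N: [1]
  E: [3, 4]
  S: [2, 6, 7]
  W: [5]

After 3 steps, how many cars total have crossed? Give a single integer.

Step 1 [NS]: N:car1-GO,E:wait,S:car2-GO,W:wait | queues: N=0 E=2 S=2 W=1
Step 2 [NS]: N:empty,E:wait,S:car6-GO,W:wait | queues: N=0 E=2 S=1 W=1
Step 3 [NS]: N:empty,E:wait,S:car7-GO,W:wait | queues: N=0 E=2 S=0 W=1
Cars crossed by step 3: 4

Answer: 4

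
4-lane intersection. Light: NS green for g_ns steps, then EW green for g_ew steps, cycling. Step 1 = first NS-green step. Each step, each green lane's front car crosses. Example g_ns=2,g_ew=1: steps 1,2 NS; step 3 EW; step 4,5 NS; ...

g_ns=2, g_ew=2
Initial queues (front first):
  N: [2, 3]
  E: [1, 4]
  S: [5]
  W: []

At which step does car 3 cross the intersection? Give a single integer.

Step 1 [NS]: N:car2-GO,E:wait,S:car5-GO,W:wait | queues: N=1 E=2 S=0 W=0
Step 2 [NS]: N:car3-GO,E:wait,S:empty,W:wait | queues: N=0 E=2 S=0 W=0
Step 3 [EW]: N:wait,E:car1-GO,S:wait,W:empty | queues: N=0 E=1 S=0 W=0
Step 4 [EW]: N:wait,E:car4-GO,S:wait,W:empty | queues: N=0 E=0 S=0 W=0
Car 3 crosses at step 2

2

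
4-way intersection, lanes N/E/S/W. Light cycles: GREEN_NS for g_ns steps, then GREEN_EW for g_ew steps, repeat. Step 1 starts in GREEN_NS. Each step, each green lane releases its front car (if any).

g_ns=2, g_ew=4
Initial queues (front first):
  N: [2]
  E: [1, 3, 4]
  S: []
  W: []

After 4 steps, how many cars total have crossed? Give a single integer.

Answer: 3

Derivation:
Step 1 [NS]: N:car2-GO,E:wait,S:empty,W:wait | queues: N=0 E=3 S=0 W=0
Step 2 [NS]: N:empty,E:wait,S:empty,W:wait | queues: N=0 E=3 S=0 W=0
Step 3 [EW]: N:wait,E:car1-GO,S:wait,W:empty | queues: N=0 E=2 S=0 W=0
Step 4 [EW]: N:wait,E:car3-GO,S:wait,W:empty | queues: N=0 E=1 S=0 W=0
Cars crossed by step 4: 3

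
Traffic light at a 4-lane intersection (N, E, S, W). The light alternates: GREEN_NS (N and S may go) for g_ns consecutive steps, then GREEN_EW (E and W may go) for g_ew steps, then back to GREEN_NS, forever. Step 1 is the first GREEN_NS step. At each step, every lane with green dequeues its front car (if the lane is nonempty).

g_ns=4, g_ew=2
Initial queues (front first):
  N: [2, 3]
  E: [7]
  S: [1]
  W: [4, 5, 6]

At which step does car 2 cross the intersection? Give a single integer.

Step 1 [NS]: N:car2-GO,E:wait,S:car1-GO,W:wait | queues: N=1 E=1 S=0 W=3
Step 2 [NS]: N:car3-GO,E:wait,S:empty,W:wait | queues: N=0 E=1 S=0 W=3
Step 3 [NS]: N:empty,E:wait,S:empty,W:wait | queues: N=0 E=1 S=0 W=3
Step 4 [NS]: N:empty,E:wait,S:empty,W:wait | queues: N=0 E=1 S=0 W=3
Step 5 [EW]: N:wait,E:car7-GO,S:wait,W:car4-GO | queues: N=0 E=0 S=0 W=2
Step 6 [EW]: N:wait,E:empty,S:wait,W:car5-GO | queues: N=0 E=0 S=0 W=1
Step 7 [NS]: N:empty,E:wait,S:empty,W:wait | queues: N=0 E=0 S=0 W=1
Step 8 [NS]: N:empty,E:wait,S:empty,W:wait | queues: N=0 E=0 S=0 W=1
Step 9 [NS]: N:empty,E:wait,S:empty,W:wait | queues: N=0 E=0 S=0 W=1
Step 10 [NS]: N:empty,E:wait,S:empty,W:wait | queues: N=0 E=0 S=0 W=1
Step 11 [EW]: N:wait,E:empty,S:wait,W:car6-GO | queues: N=0 E=0 S=0 W=0
Car 2 crosses at step 1

1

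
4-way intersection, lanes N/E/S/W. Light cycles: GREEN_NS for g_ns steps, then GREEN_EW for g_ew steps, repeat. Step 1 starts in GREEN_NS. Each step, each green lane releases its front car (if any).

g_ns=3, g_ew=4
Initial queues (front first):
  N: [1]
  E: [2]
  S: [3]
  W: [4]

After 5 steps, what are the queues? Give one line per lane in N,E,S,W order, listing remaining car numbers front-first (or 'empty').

Step 1 [NS]: N:car1-GO,E:wait,S:car3-GO,W:wait | queues: N=0 E=1 S=0 W=1
Step 2 [NS]: N:empty,E:wait,S:empty,W:wait | queues: N=0 E=1 S=0 W=1
Step 3 [NS]: N:empty,E:wait,S:empty,W:wait | queues: N=0 E=1 S=0 W=1
Step 4 [EW]: N:wait,E:car2-GO,S:wait,W:car4-GO | queues: N=0 E=0 S=0 W=0

N: empty
E: empty
S: empty
W: empty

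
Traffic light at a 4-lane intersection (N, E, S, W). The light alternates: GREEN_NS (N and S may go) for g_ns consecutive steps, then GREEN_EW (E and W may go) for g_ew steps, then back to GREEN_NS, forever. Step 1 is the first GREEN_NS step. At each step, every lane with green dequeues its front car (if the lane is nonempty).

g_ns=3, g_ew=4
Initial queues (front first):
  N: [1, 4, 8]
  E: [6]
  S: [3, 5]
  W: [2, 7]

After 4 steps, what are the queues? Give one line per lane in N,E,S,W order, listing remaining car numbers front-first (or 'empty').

Step 1 [NS]: N:car1-GO,E:wait,S:car3-GO,W:wait | queues: N=2 E=1 S=1 W=2
Step 2 [NS]: N:car4-GO,E:wait,S:car5-GO,W:wait | queues: N=1 E=1 S=0 W=2
Step 3 [NS]: N:car8-GO,E:wait,S:empty,W:wait | queues: N=0 E=1 S=0 W=2
Step 4 [EW]: N:wait,E:car6-GO,S:wait,W:car2-GO | queues: N=0 E=0 S=0 W=1

N: empty
E: empty
S: empty
W: 7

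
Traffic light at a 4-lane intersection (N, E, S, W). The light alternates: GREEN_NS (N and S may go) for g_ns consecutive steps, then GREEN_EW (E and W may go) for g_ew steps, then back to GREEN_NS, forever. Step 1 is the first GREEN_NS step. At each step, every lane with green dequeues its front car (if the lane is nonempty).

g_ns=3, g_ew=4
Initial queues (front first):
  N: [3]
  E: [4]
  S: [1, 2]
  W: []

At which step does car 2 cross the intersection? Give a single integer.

Step 1 [NS]: N:car3-GO,E:wait,S:car1-GO,W:wait | queues: N=0 E=1 S=1 W=0
Step 2 [NS]: N:empty,E:wait,S:car2-GO,W:wait | queues: N=0 E=1 S=0 W=0
Step 3 [NS]: N:empty,E:wait,S:empty,W:wait | queues: N=0 E=1 S=0 W=0
Step 4 [EW]: N:wait,E:car4-GO,S:wait,W:empty | queues: N=0 E=0 S=0 W=0
Car 2 crosses at step 2

2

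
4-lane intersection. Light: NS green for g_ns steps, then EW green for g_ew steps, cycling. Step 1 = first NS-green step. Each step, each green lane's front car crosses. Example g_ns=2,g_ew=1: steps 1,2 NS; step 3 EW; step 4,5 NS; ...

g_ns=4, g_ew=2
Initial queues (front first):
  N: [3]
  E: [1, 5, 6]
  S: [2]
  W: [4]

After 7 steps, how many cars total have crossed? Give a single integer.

Answer: 5

Derivation:
Step 1 [NS]: N:car3-GO,E:wait,S:car2-GO,W:wait | queues: N=0 E=3 S=0 W=1
Step 2 [NS]: N:empty,E:wait,S:empty,W:wait | queues: N=0 E=3 S=0 W=1
Step 3 [NS]: N:empty,E:wait,S:empty,W:wait | queues: N=0 E=3 S=0 W=1
Step 4 [NS]: N:empty,E:wait,S:empty,W:wait | queues: N=0 E=3 S=0 W=1
Step 5 [EW]: N:wait,E:car1-GO,S:wait,W:car4-GO | queues: N=0 E=2 S=0 W=0
Step 6 [EW]: N:wait,E:car5-GO,S:wait,W:empty | queues: N=0 E=1 S=0 W=0
Step 7 [NS]: N:empty,E:wait,S:empty,W:wait | queues: N=0 E=1 S=0 W=0
Cars crossed by step 7: 5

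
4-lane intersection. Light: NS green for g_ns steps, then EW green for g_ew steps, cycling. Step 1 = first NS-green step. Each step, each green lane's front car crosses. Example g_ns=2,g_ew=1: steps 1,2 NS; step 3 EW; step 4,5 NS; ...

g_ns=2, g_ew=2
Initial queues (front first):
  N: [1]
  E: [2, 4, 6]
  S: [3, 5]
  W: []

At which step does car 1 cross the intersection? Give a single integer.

Step 1 [NS]: N:car1-GO,E:wait,S:car3-GO,W:wait | queues: N=0 E=3 S=1 W=0
Step 2 [NS]: N:empty,E:wait,S:car5-GO,W:wait | queues: N=0 E=3 S=0 W=0
Step 3 [EW]: N:wait,E:car2-GO,S:wait,W:empty | queues: N=0 E=2 S=0 W=0
Step 4 [EW]: N:wait,E:car4-GO,S:wait,W:empty | queues: N=0 E=1 S=0 W=0
Step 5 [NS]: N:empty,E:wait,S:empty,W:wait | queues: N=0 E=1 S=0 W=0
Step 6 [NS]: N:empty,E:wait,S:empty,W:wait | queues: N=0 E=1 S=0 W=0
Step 7 [EW]: N:wait,E:car6-GO,S:wait,W:empty | queues: N=0 E=0 S=0 W=0
Car 1 crosses at step 1

1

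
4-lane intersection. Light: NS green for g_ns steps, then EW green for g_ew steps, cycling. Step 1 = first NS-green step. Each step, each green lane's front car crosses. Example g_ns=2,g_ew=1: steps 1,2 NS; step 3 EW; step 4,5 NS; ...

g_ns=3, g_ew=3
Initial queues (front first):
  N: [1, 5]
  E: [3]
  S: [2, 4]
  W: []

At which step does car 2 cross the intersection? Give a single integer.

Step 1 [NS]: N:car1-GO,E:wait,S:car2-GO,W:wait | queues: N=1 E=1 S=1 W=0
Step 2 [NS]: N:car5-GO,E:wait,S:car4-GO,W:wait | queues: N=0 E=1 S=0 W=0
Step 3 [NS]: N:empty,E:wait,S:empty,W:wait | queues: N=0 E=1 S=0 W=0
Step 4 [EW]: N:wait,E:car3-GO,S:wait,W:empty | queues: N=0 E=0 S=0 W=0
Car 2 crosses at step 1

1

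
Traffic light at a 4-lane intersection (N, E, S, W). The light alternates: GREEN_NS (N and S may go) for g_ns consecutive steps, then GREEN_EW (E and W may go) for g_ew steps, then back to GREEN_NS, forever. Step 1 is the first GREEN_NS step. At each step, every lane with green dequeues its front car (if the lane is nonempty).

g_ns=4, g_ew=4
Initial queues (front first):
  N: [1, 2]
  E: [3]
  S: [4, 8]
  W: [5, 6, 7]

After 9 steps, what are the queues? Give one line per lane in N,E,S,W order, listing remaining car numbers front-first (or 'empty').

Step 1 [NS]: N:car1-GO,E:wait,S:car4-GO,W:wait | queues: N=1 E=1 S=1 W=3
Step 2 [NS]: N:car2-GO,E:wait,S:car8-GO,W:wait | queues: N=0 E=1 S=0 W=3
Step 3 [NS]: N:empty,E:wait,S:empty,W:wait | queues: N=0 E=1 S=0 W=3
Step 4 [NS]: N:empty,E:wait,S:empty,W:wait | queues: N=0 E=1 S=0 W=3
Step 5 [EW]: N:wait,E:car3-GO,S:wait,W:car5-GO | queues: N=0 E=0 S=0 W=2
Step 6 [EW]: N:wait,E:empty,S:wait,W:car6-GO | queues: N=0 E=0 S=0 W=1
Step 7 [EW]: N:wait,E:empty,S:wait,W:car7-GO | queues: N=0 E=0 S=0 W=0

N: empty
E: empty
S: empty
W: empty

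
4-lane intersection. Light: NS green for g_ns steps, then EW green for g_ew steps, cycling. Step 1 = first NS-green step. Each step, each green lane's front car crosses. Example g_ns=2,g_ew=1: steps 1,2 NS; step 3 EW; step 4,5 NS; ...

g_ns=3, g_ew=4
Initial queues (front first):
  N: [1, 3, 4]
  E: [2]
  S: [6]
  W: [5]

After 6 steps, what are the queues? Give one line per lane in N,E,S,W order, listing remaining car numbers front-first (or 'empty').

Step 1 [NS]: N:car1-GO,E:wait,S:car6-GO,W:wait | queues: N=2 E=1 S=0 W=1
Step 2 [NS]: N:car3-GO,E:wait,S:empty,W:wait | queues: N=1 E=1 S=0 W=1
Step 3 [NS]: N:car4-GO,E:wait,S:empty,W:wait | queues: N=0 E=1 S=0 W=1
Step 4 [EW]: N:wait,E:car2-GO,S:wait,W:car5-GO | queues: N=0 E=0 S=0 W=0

N: empty
E: empty
S: empty
W: empty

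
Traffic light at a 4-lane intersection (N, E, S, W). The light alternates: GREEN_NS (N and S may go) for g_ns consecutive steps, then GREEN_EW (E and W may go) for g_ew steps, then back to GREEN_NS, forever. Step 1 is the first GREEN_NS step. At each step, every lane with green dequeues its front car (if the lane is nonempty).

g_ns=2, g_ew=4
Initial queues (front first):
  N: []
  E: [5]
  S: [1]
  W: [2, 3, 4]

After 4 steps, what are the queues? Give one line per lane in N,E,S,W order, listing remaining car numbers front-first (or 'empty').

Step 1 [NS]: N:empty,E:wait,S:car1-GO,W:wait | queues: N=0 E=1 S=0 W=3
Step 2 [NS]: N:empty,E:wait,S:empty,W:wait | queues: N=0 E=1 S=0 W=3
Step 3 [EW]: N:wait,E:car5-GO,S:wait,W:car2-GO | queues: N=0 E=0 S=0 W=2
Step 4 [EW]: N:wait,E:empty,S:wait,W:car3-GO | queues: N=0 E=0 S=0 W=1

N: empty
E: empty
S: empty
W: 4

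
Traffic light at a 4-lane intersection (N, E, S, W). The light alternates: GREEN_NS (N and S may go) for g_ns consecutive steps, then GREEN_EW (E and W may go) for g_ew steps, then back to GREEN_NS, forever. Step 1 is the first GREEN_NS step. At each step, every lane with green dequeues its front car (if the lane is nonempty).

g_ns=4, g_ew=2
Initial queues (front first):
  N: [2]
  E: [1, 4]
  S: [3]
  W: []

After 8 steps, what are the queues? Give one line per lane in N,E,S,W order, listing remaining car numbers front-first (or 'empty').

Step 1 [NS]: N:car2-GO,E:wait,S:car3-GO,W:wait | queues: N=0 E=2 S=0 W=0
Step 2 [NS]: N:empty,E:wait,S:empty,W:wait | queues: N=0 E=2 S=0 W=0
Step 3 [NS]: N:empty,E:wait,S:empty,W:wait | queues: N=0 E=2 S=0 W=0
Step 4 [NS]: N:empty,E:wait,S:empty,W:wait | queues: N=0 E=2 S=0 W=0
Step 5 [EW]: N:wait,E:car1-GO,S:wait,W:empty | queues: N=0 E=1 S=0 W=0
Step 6 [EW]: N:wait,E:car4-GO,S:wait,W:empty | queues: N=0 E=0 S=0 W=0

N: empty
E: empty
S: empty
W: empty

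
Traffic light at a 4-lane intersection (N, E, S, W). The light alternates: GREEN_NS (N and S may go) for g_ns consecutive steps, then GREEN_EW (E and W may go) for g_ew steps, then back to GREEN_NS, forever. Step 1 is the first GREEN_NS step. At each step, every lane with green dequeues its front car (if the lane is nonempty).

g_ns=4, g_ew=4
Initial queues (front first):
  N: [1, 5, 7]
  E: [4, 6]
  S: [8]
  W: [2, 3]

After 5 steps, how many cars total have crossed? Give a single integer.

Step 1 [NS]: N:car1-GO,E:wait,S:car8-GO,W:wait | queues: N=2 E=2 S=0 W=2
Step 2 [NS]: N:car5-GO,E:wait,S:empty,W:wait | queues: N=1 E=2 S=0 W=2
Step 3 [NS]: N:car7-GO,E:wait,S:empty,W:wait | queues: N=0 E=2 S=0 W=2
Step 4 [NS]: N:empty,E:wait,S:empty,W:wait | queues: N=0 E=2 S=0 W=2
Step 5 [EW]: N:wait,E:car4-GO,S:wait,W:car2-GO | queues: N=0 E=1 S=0 W=1
Cars crossed by step 5: 6

Answer: 6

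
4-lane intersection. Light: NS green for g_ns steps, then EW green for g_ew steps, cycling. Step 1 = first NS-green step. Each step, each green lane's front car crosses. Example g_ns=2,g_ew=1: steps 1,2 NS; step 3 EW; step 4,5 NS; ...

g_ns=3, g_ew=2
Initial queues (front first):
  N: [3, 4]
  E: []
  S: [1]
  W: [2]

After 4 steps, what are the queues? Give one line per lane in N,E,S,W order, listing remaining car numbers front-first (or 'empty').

Step 1 [NS]: N:car3-GO,E:wait,S:car1-GO,W:wait | queues: N=1 E=0 S=0 W=1
Step 2 [NS]: N:car4-GO,E:wait,S:empty,W:wait | queues: N=0 E=0 S=0 W=1
Step 3 [NS]: N:empty,E:wait,S:empty,W:wait | queues: N=0 E=0 S=0 W=1
Step 4 [EW]: N:wait,E:empty,S:wait,W:car2-GO | queues: N=0 E=0 S=0 W=0

N: empty
E: empty
S: empty
W: empty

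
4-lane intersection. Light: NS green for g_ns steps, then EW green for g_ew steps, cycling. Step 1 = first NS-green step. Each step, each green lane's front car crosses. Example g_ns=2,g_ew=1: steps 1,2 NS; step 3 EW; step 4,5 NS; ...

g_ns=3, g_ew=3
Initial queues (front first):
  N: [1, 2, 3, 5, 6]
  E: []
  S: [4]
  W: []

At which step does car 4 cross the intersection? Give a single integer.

Step 1 [NS]: N:car1-GO,E:wait,S:car4-GO,W:wait | queues: N=4 E=0 S=0 W=0
Step 2 [NS]: N:car2-GO,E:wait,S:empty,W:wait | queues: N=3 E=0 S=0 W=0
Step 3 [NS]: N:car3-GO,E:wait,S:empty,W:wait | queues: N=2 E=0 S=0 W=0
Step 4 [EW]: N:wait,E:empty,S:wait,W:empty | queues: N=2 E=0 S=0 W=0
Step 5 [EW]: N:wait,E:empty,S:wait,W:empty | queues: N=2 E=0 S=0 W=0
Step 6 [EW]: N:wait,E:empty,S:wait,W:empty | queues: N=2 E=0 S=0 W=0
Step 7 [NS]: N:car5-GO,E:wait,S:empty,W:wait | queues: N=1 E=0 S=0 W=0
Step 8 [NS]: N:car6-GO,E:wait,S:empty,W:wait | queues: N=0 E=0 S=0 W=0
Car 4 crosses at step 1

1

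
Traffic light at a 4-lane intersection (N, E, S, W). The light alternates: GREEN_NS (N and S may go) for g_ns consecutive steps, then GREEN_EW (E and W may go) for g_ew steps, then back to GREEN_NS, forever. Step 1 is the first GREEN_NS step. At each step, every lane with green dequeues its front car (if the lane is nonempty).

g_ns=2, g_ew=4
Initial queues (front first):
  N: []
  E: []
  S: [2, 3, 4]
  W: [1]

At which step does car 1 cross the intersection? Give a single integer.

Step 1 [NS]: N:empty,E:wait,S:car2-GO,W:wait | queues: N=0 E=0 S=2 W=1
Step 2 [NS]: N:empty,E:wait,S:car3-GO,W:wait | queues: N=0 E=0 S=1 W=1
Step 3 [EW]: N:wait,E:empty,S:wait,W:car1-GO | queues: N=0 E=0 S=1 W=0
Step 4 [EW]: N:wait,E:empty,S:wait,W:empty | queues: N=0 E=0 S=1 W=0
Step 5 [EW]: N:wait,E:empty,S:wait,W:empty | queues: N=0 E=0 S=1 W=0
Step 6 [EW]: N:wait,E:empty,S:wait,W:empty | queues: N=0 E=0 S=1 W=0
Step 7 [NS]: N:empty,E:wait,S:car4-GO,W:wait | queues: N=0 E=0 S=0 W=0
Car 1 crosses at step 3

3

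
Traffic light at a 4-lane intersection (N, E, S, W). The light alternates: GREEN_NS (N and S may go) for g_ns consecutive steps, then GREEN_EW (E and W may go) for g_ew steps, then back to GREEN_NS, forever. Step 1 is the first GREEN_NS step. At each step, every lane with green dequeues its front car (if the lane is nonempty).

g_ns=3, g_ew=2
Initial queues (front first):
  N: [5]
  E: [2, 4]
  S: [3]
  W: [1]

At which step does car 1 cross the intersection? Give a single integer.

Step 1 [NS]: N:car5-GO,E:wait,S:car3-GO,W:wait | queues: N=0 E=2 S=0 W=1
Step 2 [NS]: N:empty,E:wait,S:empty,W:wait | queues: N=0 E=2 S=0 W=1
Step 3 [NS]: N:empty,E:wait,S:empty,W:wait | queues: N=0 E=2 S=0 W=1
Step 4 [EW]: N:wait,E:car2-GO,S:wait,W:car1-GO | queues: N=0 E=1 S=0 W=0
Step 5 [EW]: N:wait,E:car4-GO,S:wait,W:empty | queues: N=0 E=0 S=0 W=0
Car 1 crosses at step 4

4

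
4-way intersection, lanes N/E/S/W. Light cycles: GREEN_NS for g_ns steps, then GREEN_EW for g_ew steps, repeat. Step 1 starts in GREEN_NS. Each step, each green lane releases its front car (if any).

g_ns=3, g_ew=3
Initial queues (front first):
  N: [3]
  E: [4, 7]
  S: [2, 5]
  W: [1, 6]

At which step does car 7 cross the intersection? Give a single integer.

Step 1 [NS]: N:car3-GO,E:wait,S:car2-GO,W:wait | queues: N=0 E=2 S=1 W=2
Step 2 [NS]: N:empty,E:wait,S:car5-GO,W:wait | queues: N=0 E=2 S=0 W=2
Step 3 [NS]: N:empty,E:wait,S:empty,W:wait | queues: N=0 E=2 S=0 W=2
Step 4 [EW]: N:wait,E:car4-GO,S:wait,W:car1-GO | queues: N=0 E=1 S=0 W=1
Step 5 [EW]: N:wait,E:car7-GO,S:wait,W:car6-GO | queues: N=0 E=0 S=0 W=0
Car 7 crosses at step 5

5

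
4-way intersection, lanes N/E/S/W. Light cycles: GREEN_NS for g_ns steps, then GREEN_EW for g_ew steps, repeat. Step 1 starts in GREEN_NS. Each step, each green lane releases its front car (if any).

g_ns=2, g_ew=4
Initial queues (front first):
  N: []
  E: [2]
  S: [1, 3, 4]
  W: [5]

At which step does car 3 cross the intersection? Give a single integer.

Step 1 [NS]: N:empty,E:wait,S:car1-GO,W:wait | queues: N=0 E=1 S=2 W=1
Step 2 [NS]: N:empty,E:wait,S:car3-GO,W:wait | queues: N=0 E=1 S=1 W=1
Step 3 [EW]: N:wait,E:car2-GO,S:wait,W:car5-GO | queues: N=0 E=0 S=1 W=0
Step 4 [EW]: N:wait,E:empty,S:wait,W:empty | queues: N=0 E=0 S=1 W=0
Step 5 [EW]: N:wait,E:empty,S:wait,W:empty | queues: N=0 E=0 S=1 W=0
Step 6 [EW]: N:wait,E:empty,S:wait,W:empty | queues: N=0 E=0 S=1 W=0
Step 7 [NS]: N:empty,E:wait,S:car4-GO,W:wait | queues: N=0 E=0 S=0 W=0
Car 3 crosses at step 2

2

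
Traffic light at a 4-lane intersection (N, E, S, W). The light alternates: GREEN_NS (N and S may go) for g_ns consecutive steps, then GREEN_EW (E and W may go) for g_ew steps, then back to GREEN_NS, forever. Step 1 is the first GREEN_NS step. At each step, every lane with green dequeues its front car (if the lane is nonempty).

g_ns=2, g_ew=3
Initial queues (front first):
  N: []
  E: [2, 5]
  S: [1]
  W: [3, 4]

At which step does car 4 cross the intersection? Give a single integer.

Step 1 [NS]: N:empty,E:wait,S:car1-GO,W:wait | queues: N=0 E=2 S=0 W=2
Step 2 [NS]: N:empty,E:wait,S:empty,W:wait | queues: N=0 E=2 S=0 W=2
Step 3 [EW]: N:wait,E:car2-GO,S:wait,W:car3-GO | queues: N=0 E=1 S=0 W=1
Step 4 [EW]: N:wait,E:car5-GO,S:wait,W:car4-GO | queues: N=0 E=0 S=0 W=0
Car 4 crosses at step 4

4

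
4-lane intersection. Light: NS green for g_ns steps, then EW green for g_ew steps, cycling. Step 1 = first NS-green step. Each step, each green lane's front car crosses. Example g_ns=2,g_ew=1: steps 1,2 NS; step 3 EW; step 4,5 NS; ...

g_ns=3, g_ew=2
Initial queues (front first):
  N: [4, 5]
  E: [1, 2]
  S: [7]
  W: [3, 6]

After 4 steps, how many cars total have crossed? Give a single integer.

Answer: 5

Derivation:
Step 1 [NS]: N:car4-GO,E:wait,S:car7-GO,W:wait | queues: N=1 E=2 S=0 W=2
Step 2 [NS]: N:car5-GO,E:wait,S:empty,W:wait | queues: N=0 E=2 S=0 W=2
Step 3 [NS]: N:empty,E:wait,S:empty,W:wait | queues: N=0 E=2 S=0 W=2
Step 4 [EW]: N:wait,E:car1-GO,S:wait,W:car3-GO | queues: N=0 E=1 S=0 W=1
Cars crossed by step 4: 5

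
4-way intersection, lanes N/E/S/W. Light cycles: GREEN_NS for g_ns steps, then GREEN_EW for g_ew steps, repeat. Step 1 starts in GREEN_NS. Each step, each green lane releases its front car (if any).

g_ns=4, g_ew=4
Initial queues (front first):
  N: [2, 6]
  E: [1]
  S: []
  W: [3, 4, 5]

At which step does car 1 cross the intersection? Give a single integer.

Step 1 [NS]: N:car2-GO,E:wait,S:empty,W:wait | queues: N=1 E=1 S=0 W=3
Step 2 [NS]: N:car6-GO,E:wait,S:empty,W:wait | queues: N=0 E=1 S=0 W=3
Step 3 [NS]: N:empty,E:wait,S:empty,W:wait | queues: N=0 E=1 S=0 W=3
Step 4 [NS]: N:empty,E:wait,S:empty,W:wait | queues: N=0 E=1 S=0 W=3
Step 5 [EW]: N:wait,E:car1-GO,S:wait,W:car3-GO | queues: N=0 E=0 S=0 W=2
Step 6 [EW]: N:wait,E:empty,S:wait,W:car4-GO | queues: N=0 E=0 S=0 W=1
Step 7 [EW]: N:wait,E:empty,S:wait,W:car5-GO | queues: N=0 E=0 S=0 W=0
Car 1 crosses at step 5

5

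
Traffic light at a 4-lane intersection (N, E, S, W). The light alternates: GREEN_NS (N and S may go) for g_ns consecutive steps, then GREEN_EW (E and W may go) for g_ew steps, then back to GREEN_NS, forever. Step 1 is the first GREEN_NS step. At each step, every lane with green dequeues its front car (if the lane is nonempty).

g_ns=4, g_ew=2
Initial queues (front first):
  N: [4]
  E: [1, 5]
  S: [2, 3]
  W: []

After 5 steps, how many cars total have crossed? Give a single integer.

Answer: 4

Derivation:
Step 1 [NS]: N:car4-GO,E:wait,S:car2-GO,W:wait | queues: N=0 E=2 S=1 W=0
Step 2 [NS]: N:empty,E:wait,S:car3-GO,W:wait | queues: N=0 E=2 S=0 W=0
Step 3 [NS]: N:empty,E:wait,S:empty,W:wait | queues: N=0 E=2 S=0 W=0
Step 4 [NS]: N:empty,E:wait,S:empty,W:wait | queues: N=0 E=2 S=0 W=0
Step 5 [EW]: N:wait,E:car1-GO,S:wait,W:empty | queues: N=0 E=1 S=0 W=0
Cars crossed by step 5: 4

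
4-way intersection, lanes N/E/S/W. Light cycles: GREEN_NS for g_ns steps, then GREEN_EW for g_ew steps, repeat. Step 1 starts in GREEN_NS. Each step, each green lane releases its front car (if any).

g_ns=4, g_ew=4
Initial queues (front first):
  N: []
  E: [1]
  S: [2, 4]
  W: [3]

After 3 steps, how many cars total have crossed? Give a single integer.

Step 1 [NS]: N:empty,E:wait,S:car2-GO,W:wait | queues: N=0 E=1 S=1 W=1
Step 2 [NS]: N:empty,E:wait,S:car4-GO,W:wait | queues: N=0 E=1 S=0 W=1
Step 3 [NS]: N:empty,E:wait,S:empty,W:wait | queues: N=0 E=1 S=0 W=1
Cars crossed by step 3: 2

Answer: 2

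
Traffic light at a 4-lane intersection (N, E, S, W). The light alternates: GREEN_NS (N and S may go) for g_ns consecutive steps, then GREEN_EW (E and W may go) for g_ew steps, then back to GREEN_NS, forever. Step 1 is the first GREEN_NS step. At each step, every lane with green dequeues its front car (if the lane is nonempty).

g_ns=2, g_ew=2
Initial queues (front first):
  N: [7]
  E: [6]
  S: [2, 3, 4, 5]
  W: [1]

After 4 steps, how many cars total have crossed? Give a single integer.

Answer: 5

Derivation:
Step 1 [NS]: N:car7-GO,E:wait,S:car2-GO,W:wait | queues: N=0 E=1 S=3 W=1
Step 2 [NS]: N:empty,E:wait,S:car3-GO,W:wait | queues: N=0 E=1 S=2 W=1
Step 3 [EW]: N:wait,E:car6-GO,S:wait,W:car1-GO | queues: N=0 E=0 S=2 W=0
Step 4 [EW]: N:wait,E:empty,S:wait,W:empty | queues: N=0 E=0 S=2 W=0
Cars crossed by step 4: 5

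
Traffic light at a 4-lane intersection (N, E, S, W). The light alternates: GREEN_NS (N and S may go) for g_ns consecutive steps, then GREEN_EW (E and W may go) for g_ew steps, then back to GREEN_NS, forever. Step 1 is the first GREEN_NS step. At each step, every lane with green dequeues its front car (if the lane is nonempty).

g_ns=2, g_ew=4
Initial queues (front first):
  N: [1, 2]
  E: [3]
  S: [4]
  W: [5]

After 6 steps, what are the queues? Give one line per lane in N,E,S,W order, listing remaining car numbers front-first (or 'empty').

Step 1 [NS]: N:car1-GO,E:wait,S:car4-GO,W:wait | queues: N=1 E=1 S=0 W=1
Step 2 [NS]: N:car2-GO,E:wait,S:empty,W:wait | queues: N=0 E=1 S=0 W=1
Step 3 [EW]: N:wait,E:car3-GO,S:wait,W:car5-GO | queues: N=0 E=0 S=0 W=0

N: empty
E: empty
S: empty
W: empty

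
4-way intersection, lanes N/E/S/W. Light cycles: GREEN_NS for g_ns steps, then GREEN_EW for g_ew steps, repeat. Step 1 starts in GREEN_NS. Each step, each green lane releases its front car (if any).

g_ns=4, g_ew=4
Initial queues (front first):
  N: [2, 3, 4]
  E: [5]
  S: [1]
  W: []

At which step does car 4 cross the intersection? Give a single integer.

Step 1 [NS]: N:car2-GO,E:wait,S:car1-GO,W:wait | queues: N=2 E=1 S=0 W=0
Step 2 [NS]: N:car3-GO,E:wait,S:empty,W:wait | queues: N=1 E=1 S=0 W=0
Step 3 [NS]: N:car4-GO,E:wait,S:empty,W:wait | queues: N=0 E=1 S=0 W=0
Step 4 [NS]: N:empty,E:wait,S:empty,W:wait | queues: N=0 E=1 S=0 W=0
Step 5 [EW]: N:wait,E:car5-GO,S:wait,W:empty | queues: N=0 E=0 S=0 W=0
Car 4 crosses at step 3

3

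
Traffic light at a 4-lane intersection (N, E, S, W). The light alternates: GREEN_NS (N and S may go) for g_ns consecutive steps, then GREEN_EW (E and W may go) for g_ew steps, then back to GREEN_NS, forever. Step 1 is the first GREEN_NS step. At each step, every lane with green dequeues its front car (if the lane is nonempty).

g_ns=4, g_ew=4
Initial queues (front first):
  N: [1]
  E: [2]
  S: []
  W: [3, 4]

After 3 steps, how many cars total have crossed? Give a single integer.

Step 1 [NS]: N:car1-GO,E:wait,S:empty,W:wait | queues: N=0 E=1 S=0 W=2
Step 2 [NS]: N:empty,E:wait,S:empty,W:wait | queues: N=0 E=1 S=0 W=2
Step 3 [NS]: N:empty,E:wait,S:empty,W:wait | queues: N=0 E=1 S=0 W=2
Cars crossed by step 3: 1

Answer: 1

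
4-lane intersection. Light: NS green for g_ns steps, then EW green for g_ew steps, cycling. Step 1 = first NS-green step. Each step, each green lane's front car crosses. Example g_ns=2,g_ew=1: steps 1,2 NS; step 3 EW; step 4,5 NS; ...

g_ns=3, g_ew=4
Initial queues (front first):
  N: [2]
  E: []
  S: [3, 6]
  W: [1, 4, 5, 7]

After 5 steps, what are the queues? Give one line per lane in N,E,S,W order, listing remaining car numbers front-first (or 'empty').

Step 1 [NS]: N:car2-GO,E:wait,S:car3-GO,W:wait | queues: N=0 E=0 S=1 W=4
Step 2 [NS]: N:empty,E:wait,S:car6-GO,W:wait | queues: N=0 E=0 S=0 W=4
Step 3 [NS]: N:empty,E:wait,S:empty,W:wait | queues: N=0 E=0 S=0 W=4
Step 4 [EW]: N:wait,E:empty,S:wait,W:car1-GO | queues: N=0 E=0 S=0 W=3
Step 5 [EW]: N:wait,E:empty,S:wait,W:car4-GO | queues: N=0 E=0 S=0 W=2

N: empty
E: empty
S: empty
W: 5 7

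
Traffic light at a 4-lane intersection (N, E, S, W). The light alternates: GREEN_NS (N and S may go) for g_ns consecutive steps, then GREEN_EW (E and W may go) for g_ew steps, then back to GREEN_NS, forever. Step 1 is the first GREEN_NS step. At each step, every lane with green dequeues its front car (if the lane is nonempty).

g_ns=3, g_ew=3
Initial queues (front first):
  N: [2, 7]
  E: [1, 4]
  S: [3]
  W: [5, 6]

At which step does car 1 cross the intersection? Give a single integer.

Step 1 [NS]: N:car2-GO,E:wait,S:car3-GO,W:wait | queues: N=1 E=2 S=0 W=2
Step 2 [NS]: N:car7-GO,E:wait,S:empty,W:wait | queues: N=0 E=2 S=0 W=2
Step 3 [NS]: N:empty,E:wait,S:empty,W:wait | queues: N=0 E=2 S=0 W=2
Step 4 [EW]: N:wait,E:car1-GO,S:wait,W:car5-GO | queues: N=0 E=1 S=0 W=1
Step 5 [EW]: N:wait,E:car4-GO,S:wait,W:car6-GO | queues: N=0 E=0 S=0 W=0
Car 1 crosses at step 4

4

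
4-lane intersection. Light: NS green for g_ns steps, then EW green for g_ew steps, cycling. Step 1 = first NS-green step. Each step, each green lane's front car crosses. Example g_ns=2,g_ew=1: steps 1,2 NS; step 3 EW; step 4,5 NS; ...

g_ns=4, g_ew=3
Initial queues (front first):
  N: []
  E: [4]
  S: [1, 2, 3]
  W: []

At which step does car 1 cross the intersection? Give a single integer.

Step 1 [NS]: N:empty,E:wait,S:car1-GO,W:wait | queues: N=0 E=1 S=2 W=0
Step 2 [NS]: N:empty,E:wait,S:car2-GO,W:wait | queues: N=0 E=1 S=1 W=0
Step 3 [NS]: N:empty,E:wait,S:car3-GO,W:wait | queues: N=0 E=1 S=0 W=0
Step 4 [NS]: N:empty,E:wait,S:empty,W:wait | queues: N=0 E=1 S=0 W=0
Step 5 [EW]: N:wait,E:car4-GO,S:wait,W:empty | queues: N=0 E=0 S=0 W=0
Car 1 crosses at step 1

1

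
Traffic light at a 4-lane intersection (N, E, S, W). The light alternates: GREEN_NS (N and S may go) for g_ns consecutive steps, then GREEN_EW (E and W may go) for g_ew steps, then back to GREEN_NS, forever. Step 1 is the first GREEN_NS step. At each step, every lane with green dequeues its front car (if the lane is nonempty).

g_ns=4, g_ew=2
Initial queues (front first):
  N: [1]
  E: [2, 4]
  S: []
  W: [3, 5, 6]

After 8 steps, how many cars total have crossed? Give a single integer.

Step 1 [NS]: N:car1-GO,E:wait,S:empty,W:wait | queues: N=0 E=2 S=0 W=3
Step 2 [NS]: N:empty,E:wait,S:empty,W:wait | queues: N=0 E=2 S=0 W=3
Step 3 [NS]: N:empty,E:wait,S:empty,W:wait | queues: N=0 E=2 S=0 W=3
Step 4 [NS]: N:empty,E:wait,S:empty,W:wait | queues: N=0 E=2 S=0 W=3
Step 5 [EW]: N:wait,E:car2-GO,S:wait,W:car3-GO | queues: N=0 E=1 S=0 W=2
Step 6 [EW]: N:wait,E:car4-GO,S:wait,W:car5-GO | queues: N=0 E=0 S=0 W=1
Step 7 [NS]: N:empty,E:wait,S:empty,W:wait | queues: N=0 E=0 S=0 W=1
Step 8 [NS]: N:empty,E:wait,S:empty,W:wait | queues: N=0 E=0 S=0 W=1
Cars crossed by step 8: 5

Answer: 5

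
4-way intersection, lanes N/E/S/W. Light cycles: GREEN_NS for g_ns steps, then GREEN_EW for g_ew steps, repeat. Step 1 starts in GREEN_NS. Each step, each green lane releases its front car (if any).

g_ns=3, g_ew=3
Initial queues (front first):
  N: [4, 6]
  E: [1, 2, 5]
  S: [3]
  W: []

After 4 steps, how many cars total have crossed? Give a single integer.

Step 1 [NS]: N:car4-GO,E:wait,S:car3-GO,W:wait | queues: N=1 E=3 S=0 W=0
Step 2 [NS]: N:car6-GO,E:wait,S:empty,W:wait | queues: N=0 E=3 S=0 W=0
Step 3 [NS]: N:empty,E:wait,S:empty,W:wait | queues: N=0 E=3 S=0 W=0
Step 4 [EW]: N:wait,E:car1-GO,S:wait,W:empty | queues: N=0 E=2 S=0 W=0
Cars crossed by step 4: 4

Answer: 4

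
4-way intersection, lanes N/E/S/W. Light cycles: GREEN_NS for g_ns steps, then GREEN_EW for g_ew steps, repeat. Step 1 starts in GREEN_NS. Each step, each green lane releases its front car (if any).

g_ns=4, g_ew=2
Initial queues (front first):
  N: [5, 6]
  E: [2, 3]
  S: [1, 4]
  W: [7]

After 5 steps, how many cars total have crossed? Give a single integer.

Step 1 [NS]: N:car5-GO,E:wait,S:car1-GO,W:wait | queues: N=1 E=2 S=1 W=1
Step 2 [NS]: N:car6-GO,E:wait,S:car4-GO,W:wait | queues: N=0 E=2 S=0 W=1
Step 3 [NS]: N:empty,E:wait,S:empty,W:wait | queues: N=0 E=2 S=0 W=1
Step 4 [NS]: N:empty,E:wait,S:empty,W:wait | queues: N=0 E=2 S=0 W=1
Step 5 [EW]: N:wait,E:car2-GO,S:wait,W:car7-GO | queues: N=0 E=1 S=0 W=0
Cars crossed by step 5: 6

Answer: 6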